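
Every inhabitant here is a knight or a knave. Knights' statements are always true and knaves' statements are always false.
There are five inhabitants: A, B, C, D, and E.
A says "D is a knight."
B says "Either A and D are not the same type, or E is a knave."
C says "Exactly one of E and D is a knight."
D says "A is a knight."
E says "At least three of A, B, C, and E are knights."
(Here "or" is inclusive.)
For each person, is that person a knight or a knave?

Suppose A is a knight. Then A's statement "D is a knight" would have to be true. Checking the 16 ways to assign the others, none is consistent with every speaker.
(For instance, with B=knight, C=knave, D=knave, E=knave, A's claim "D is a knight" comes out false where it would need to be true.)
So A must be a knave, making "D is a knight" false. Taking A=knave, B=knight, C=knave, D=knave, E=knave, each remaining statement checks out:
  B (knight): "either A and D are not the same type, or E is a knave" — true. ✓
  C (knave): "exactly one of E and D is a knight" — false. ✓
  D (knave): "A is a knight" — false. ✓
  E (knave): "at least three of A, B, C, and E are knights" — false. ✓
This is the unique consistent assignment.

Knights: B. Knaves: A, C, D, and E.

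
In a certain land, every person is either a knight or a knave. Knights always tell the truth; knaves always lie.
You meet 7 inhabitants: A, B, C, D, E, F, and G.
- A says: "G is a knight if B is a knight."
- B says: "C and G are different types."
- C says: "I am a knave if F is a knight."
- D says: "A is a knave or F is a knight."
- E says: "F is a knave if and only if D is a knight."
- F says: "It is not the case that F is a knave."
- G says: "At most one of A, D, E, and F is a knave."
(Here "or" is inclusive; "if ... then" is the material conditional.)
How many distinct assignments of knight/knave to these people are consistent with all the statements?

1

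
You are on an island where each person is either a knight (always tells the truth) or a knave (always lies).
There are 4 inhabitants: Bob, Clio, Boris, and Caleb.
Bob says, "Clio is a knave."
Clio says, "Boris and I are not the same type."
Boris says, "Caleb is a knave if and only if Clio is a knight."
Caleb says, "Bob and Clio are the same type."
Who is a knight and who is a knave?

Bob is a knight, Clio is a knave, Boris is a knave, and Caleb is a knave.

Since Bob is a knight, "Clio is a knave" needs to be true, which holds.
Clio is a knave, and the claim "Boris and I are not the same type" is indeed False.
Boris is a knave, and the claim "Caleb is a knave if and only if Clio is a knight" is indeed False.
Since Caleb is a knave, "Bob and Clio are the same type" needs to be False, which holds.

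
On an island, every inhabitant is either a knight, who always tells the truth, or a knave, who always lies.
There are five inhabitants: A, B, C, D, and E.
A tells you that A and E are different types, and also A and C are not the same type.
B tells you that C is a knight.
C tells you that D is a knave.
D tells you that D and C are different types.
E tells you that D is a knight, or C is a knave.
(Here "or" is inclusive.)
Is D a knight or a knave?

Consistent assignments: {A=knave, B=knave, C=knave, D=knight, E=knight}
In every consistent assignment, D is a knight.

D is a knight.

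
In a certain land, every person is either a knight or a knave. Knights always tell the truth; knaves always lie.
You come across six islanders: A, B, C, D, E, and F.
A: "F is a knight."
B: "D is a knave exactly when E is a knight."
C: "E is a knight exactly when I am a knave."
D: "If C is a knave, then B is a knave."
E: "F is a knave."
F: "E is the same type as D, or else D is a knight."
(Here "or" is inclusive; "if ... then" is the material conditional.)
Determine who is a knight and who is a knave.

A is a knight, B is a knight, C is a knight, D is a knight, E is a knave, and F is a knight.

A is a knight; "F is a knight" is True, as required.
B (knight): "D is a knave exactly when E is a knight" — True. ✓
C (knight): "E is a knight exactly when I am a knave" — True. ✓
D is a knight; "if C is a knave, then B is a knave" is True, as required.
E is a knave, so "F is a knave" must be false — and it is.
F is a knight; "E is the same type as D, or else D is a knight" is True, as required.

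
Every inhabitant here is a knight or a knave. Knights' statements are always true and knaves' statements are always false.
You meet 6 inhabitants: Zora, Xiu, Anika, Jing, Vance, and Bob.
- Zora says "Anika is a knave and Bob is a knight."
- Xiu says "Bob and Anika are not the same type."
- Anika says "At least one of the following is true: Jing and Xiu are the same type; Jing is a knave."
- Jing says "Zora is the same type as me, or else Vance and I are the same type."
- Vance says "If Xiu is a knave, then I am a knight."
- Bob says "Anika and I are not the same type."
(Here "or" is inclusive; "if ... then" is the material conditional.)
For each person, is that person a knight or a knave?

Knights: Jing and Vance. Knaves: Zora, Xiu, Anika, and Bob.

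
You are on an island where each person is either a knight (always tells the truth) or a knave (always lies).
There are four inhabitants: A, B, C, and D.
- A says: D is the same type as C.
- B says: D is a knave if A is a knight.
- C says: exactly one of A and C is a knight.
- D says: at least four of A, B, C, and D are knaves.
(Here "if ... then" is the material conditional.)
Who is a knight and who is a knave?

As a knave, A's statement "D is the same type as C" should be false; it is.
B (knight): "D is a knave if A is a knight" — true. ✓
C (knight): "exactly one of A and C is a knight" — true. ✓
D is a knave, so "at least four of A, B, C, and D are knaves" must be false — and it is.

Knights: B and C. Knaves: A and D.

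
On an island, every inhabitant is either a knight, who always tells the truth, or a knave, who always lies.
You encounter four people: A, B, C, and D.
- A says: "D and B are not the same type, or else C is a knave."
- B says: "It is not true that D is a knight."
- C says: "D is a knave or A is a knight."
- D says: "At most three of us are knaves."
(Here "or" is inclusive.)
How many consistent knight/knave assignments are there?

1

Consistent assignments:
  A=knight, B=knave, C=knight, D=knight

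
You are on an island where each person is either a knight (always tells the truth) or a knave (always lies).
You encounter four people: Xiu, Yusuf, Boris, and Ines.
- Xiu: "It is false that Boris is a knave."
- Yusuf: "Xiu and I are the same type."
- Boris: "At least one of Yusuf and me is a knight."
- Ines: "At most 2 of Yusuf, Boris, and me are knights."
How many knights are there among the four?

The unique consistent assignment is Xiu=knight, Yusuf=knave, Boris=knight, Ines=knight.
That has 3 knights.

3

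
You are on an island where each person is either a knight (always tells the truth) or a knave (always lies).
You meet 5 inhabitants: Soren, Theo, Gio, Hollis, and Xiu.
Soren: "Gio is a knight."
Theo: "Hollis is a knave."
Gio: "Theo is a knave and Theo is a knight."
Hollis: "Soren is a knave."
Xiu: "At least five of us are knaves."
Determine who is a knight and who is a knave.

Suppose Soren is a knight. Then Soren's statement "Gio is a knight" would have to be true. Checking the 16 ways to assign the others, none is consistent with every speaker.
(For instance, with Theo=knave, Gio=knave, Hollis=knight, Xiu=knave, Soren's claim "Gio is a knight" comes out false where it would need to be true.)
So Soren must be a knave, making "Gio is a knight" false. Taking Soren=knave, Theo=knave, Gio=knave, Hollis=knight, Xiu=knave, each remaining statement checks out:
  Theo (knave): "Hollis is a knave" — false. ✓
  Gio (knave): "Theo is a knave and Theo is a knight" — false. ✓
  Hollis (knight): "Soren is a knave" — true. ✓
  Xiu (knave): "at least five of us are knaves" — false. ✓
This is the unique consistent assignment.

Soren is a knave, Theo is a knave, Gio is a knave, Hollis is a knight, and Xiu is a knave.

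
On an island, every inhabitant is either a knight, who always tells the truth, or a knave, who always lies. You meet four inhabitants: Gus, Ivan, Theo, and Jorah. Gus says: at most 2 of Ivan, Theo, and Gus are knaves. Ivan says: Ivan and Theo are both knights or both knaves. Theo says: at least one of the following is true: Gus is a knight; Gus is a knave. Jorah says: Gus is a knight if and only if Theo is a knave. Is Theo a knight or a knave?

Consistent assignments: {Gus=knight, Ivan=knight, Theo=knight, Jorah=knave}; {Gus=knight, Ivan=knave, Theo=knight, Jorah=knave}
In every consistent assignment, Theo is a knight.

Theo is a knight.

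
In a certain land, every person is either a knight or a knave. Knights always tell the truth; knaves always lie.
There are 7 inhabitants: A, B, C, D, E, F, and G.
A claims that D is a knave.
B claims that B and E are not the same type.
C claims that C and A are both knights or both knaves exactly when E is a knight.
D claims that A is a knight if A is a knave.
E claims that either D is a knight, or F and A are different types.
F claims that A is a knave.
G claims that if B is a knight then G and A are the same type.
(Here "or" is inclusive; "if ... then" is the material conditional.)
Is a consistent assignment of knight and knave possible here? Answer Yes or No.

No

Checking all 128 assignments, each has at least one speaker whose statement's truth value contradicts their type.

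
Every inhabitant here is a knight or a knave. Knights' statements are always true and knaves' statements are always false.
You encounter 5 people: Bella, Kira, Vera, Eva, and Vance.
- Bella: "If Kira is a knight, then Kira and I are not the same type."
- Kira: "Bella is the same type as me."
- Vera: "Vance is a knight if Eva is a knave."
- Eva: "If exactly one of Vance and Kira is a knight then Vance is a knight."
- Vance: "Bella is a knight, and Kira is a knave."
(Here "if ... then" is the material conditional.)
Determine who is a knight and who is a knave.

Bella (knight): "if Kira is a knight, then Kira and I are not the same type" — true. ✓
Since Kira is a knave, "Bella is the same type as me" needs to be false, which holds.
Since Vera is a knight, "Vance is a knight if Eva is a knave" needs to be true, which holds.
As a knight, Eva's statement "if exactly one of Vance and Kira is a knight then Vance is a knight" should be true; it is.
Vance is a knight, and the claim "Bella is a knight, and Kira is a knave" is indeed true.

Bella is a knight, Kira is a knave, Vera is a knight, Eva is a knight, and Vance is a knight.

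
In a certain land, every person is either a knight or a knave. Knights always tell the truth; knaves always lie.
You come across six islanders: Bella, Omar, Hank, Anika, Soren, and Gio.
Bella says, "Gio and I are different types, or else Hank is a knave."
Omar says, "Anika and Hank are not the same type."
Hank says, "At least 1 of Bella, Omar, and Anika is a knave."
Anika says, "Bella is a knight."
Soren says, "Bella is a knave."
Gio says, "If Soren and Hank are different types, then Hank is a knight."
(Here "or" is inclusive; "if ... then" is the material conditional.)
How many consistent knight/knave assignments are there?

1

Consistent assignments:
  Bella=knight, Omar=knight, Hank=knave, Anika=knight, Soren=knave, Gio=knight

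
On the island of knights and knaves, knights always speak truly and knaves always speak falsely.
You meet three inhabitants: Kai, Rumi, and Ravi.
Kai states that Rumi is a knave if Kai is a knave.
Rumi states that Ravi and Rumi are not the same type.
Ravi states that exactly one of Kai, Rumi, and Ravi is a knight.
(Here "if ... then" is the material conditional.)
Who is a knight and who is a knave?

Kai is a knight, so "Rumi is a knave if Kai is a knave" must be true — and it is.
Rumi is a knight, so "Ravi and Rumi are not the same type" must be true — and it is.
Ravi (knave): "exactly one of Kai, Rumi, and Ravi is a knight" — False. ✓

Kai is a knight, Rumi is a knight, and Ravi is a knave.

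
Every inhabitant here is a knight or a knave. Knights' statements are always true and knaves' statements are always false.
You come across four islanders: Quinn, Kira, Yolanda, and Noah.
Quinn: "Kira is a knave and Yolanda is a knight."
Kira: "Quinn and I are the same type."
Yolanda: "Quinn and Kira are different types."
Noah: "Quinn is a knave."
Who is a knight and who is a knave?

Knights: Quinn and Yolanda. Knaves: Kira and Noah.

Suppose Quinn is a knave. Then Quinn's statement "Kira is a knave and Yolanda is a knight" would have to be false. Checking the 8 ways to assign the others, none is consistent with every speaker.
(For instance, with Kira=knave, Yolanda=knight, Noah=knave, Quinn's claim "Kira is a knave and Yolanda is a knight" comes out true where it would need to be false.)
So Quinn must be a knight, making "Kira is a knave and Yolanda is a knight" true. Taking Quinn=knight, Kira=knave, Yolanda=knight, Noah=knave, each remaining statement checks out:
  Kira (knave): "Quinn and I are the same type" — false. ✓
  Yolanda (knight): "Quinn and Kira are different types" — true. ✓
  Noah (knave): "Quinn is a knave" — false. ✓
This is the unique consistent assignment.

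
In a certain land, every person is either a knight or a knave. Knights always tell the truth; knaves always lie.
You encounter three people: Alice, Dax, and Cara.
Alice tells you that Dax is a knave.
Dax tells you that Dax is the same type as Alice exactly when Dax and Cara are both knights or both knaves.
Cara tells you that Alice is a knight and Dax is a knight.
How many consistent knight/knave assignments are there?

2

Consistent assignments:
  Alice=knight, Dax=knave, Cara=knave
  Alice=knave, Dax=knight, Cara=knave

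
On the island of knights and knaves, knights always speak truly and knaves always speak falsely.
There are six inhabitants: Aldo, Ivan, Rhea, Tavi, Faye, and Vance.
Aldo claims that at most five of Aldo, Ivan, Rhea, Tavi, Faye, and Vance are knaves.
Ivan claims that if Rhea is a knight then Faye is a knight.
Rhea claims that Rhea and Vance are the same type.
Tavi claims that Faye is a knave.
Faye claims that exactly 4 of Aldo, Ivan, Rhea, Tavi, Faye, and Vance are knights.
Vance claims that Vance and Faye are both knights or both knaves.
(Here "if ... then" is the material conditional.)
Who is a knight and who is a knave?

Knights: Aldo, Ivan, Faye, and Vance. Knaves: Rhea and Tavi.

Aldo is a knight, so "at most five of Aldo, Ivan, Rhea, Tavi, Faye, and Vance are knaves" must be true — and it is.
Ivan (knight): "if Rhea is a knight then Faye is a knight" — true. ✓
Rhea is a knave, so "Rhea and Vance are the same type" must be false — and it is.
As a knave, Tavi's statement "Faye is a knave" should be false; it is.
As a knight, Faye's statement "exactly 4 of Aldo, Ivan, Rhea, Tavi, Faye, and Vance are knights" should be true; it is.
Vance is a knight, so "Vance and Faye are both knights or both knaves" must be true — and it is.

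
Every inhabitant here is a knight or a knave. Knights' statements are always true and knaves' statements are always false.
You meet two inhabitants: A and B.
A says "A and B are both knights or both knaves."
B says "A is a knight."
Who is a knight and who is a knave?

A is a knight and B is a knight.

Suppose A is a knave. Then A's statement "A and B are both knights or both knaves" would have to be false. Checking the 2 ways to assign the others, none is consistent with every speaker.
(For instance, with B=knight, B's claim "A is a knight" comes out false where it would need to be true.)
So A must be a knight, making "A and B are both knights or both knaves" true. Taking A=knight, B=knight, each remaining statement checks out:
  B (knight): "A is a knight" — true. ✓
This is the unique consistent assignment.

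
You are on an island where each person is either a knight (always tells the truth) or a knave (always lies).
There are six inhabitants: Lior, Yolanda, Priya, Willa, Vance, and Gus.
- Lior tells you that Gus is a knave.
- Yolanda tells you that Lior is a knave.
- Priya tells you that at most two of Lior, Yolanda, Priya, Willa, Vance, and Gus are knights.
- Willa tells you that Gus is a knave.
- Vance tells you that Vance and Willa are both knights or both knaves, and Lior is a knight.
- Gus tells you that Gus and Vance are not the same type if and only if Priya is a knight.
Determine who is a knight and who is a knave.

As a knight, Lior's statement "Gus is a knave" should be true; it is.
Yolanda is a knave; "Lior is a knave" is false, as required.
Priya is a knave, so "at most two of Lior, Yolanda, Priya, Willa, Vance, and Gus are knights" must be false — and it is.
Willa is a knight, so "Gus is a knave" must be true — and it is.
Vance is a knight, so "Vance and Willa are both knights or both knaves, and Lior is a knight" must be true — and it is.
Since Gus is a knave, "Gus and Vance are not the same type if and only if Priya is a knight" needs to be false, which holds.

Lior is a knight, Yolanda is a knave, Priya is a knave, Willa is a knight, Vance is a knight, and Gus is a knave.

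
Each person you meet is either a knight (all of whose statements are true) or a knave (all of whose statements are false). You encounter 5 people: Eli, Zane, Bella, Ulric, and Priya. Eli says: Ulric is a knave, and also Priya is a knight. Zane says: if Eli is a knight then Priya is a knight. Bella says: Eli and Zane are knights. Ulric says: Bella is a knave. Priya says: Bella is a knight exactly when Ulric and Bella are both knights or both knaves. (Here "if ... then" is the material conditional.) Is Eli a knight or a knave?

Eli is a knave.

Consistent assignments: {Eli=knave, Zane=knight, Bella=knave, Ulric=knight, Priya=knight}
In every consistent assignment, Eli is a knave.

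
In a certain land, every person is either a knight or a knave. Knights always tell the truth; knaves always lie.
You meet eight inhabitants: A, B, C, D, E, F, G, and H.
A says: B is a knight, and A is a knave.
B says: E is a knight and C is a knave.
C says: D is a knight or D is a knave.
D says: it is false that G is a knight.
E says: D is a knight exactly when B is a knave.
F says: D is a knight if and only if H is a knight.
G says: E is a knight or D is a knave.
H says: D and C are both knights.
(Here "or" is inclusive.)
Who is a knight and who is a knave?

Knights: C, F, and G. Knaves: A, B, D, E, and H.

A (knave): "B is a knight, and A is a knave" — False. ✓
B is a knave, so "E is a knight and C is a knave" must be False — and it is.
As a knight, C's statement "D is a knight or D is a knave" should be True; it is.
As a knave, D's statement "it is false that G is a knight" should be False; it is.
E (knave): "D is a knight exactly when B is a knave" — False. ✓
Since F is a knight, "D is a knight if and only if H is a knight" needs to be True, which holds.
G is a knight; "E is a knight or D is a knave" is True, as required.
H is a knave, so "D and C are both knights" must be False — and it is.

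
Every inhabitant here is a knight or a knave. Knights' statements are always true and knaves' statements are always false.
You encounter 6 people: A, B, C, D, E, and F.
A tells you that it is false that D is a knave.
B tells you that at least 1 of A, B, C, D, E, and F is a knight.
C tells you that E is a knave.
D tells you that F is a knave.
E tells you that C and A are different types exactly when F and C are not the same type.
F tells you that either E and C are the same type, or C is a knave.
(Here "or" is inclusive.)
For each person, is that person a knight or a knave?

A is a knight, B is a knight, C is a knight, D is a knight, E is a knave, and F is a knave.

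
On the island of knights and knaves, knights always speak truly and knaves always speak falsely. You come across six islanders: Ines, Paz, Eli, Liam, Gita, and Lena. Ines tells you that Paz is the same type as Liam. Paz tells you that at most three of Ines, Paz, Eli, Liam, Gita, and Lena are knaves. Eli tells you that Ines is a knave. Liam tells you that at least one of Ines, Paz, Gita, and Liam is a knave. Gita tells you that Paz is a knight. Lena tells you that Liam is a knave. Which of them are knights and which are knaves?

Since Ines is a knave, "Paz is the same type as Liam" needs to be False, which holds.
Paz is a knave, so "at most three of Ines, Paz, Eli, Liam, Gita, and Lena are knaves" must be False — and it is.
Eli is a knight, so "Ines is a knave" must be true — and it is.
Liam is a knight, and the claim "at least one of Ines, Paz, Gita, and Liam is a knave" is indeed true.
Gita is a knave; "Paz is a knight" is False, as required.
Since Lena is a knave, "Liam is a knave" needs to be False, which holds.

Knights: Eli and Liam. Knaves: Ines, Paz, Gita, and Lena.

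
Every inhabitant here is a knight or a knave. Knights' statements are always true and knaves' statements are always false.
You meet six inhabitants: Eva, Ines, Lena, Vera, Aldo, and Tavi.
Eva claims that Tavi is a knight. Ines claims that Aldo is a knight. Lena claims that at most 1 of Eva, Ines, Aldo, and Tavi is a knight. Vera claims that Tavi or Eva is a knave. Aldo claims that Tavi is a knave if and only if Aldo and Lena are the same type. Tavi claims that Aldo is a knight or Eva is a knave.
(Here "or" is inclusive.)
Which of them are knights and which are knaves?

Knights: Eva, Ines, Aldo, and Tavi. Knaves: Lena and Vera.

Eva is a knight, and the claim "Tavi is a knight" is indeed true.
Ines is a knight; "Aldo is a knight" is true, as required.
Lena (knave): "at most 1 of Eva, Ines, Aldo, and Tavi is a knight" — False. ✓
Vera is a knave; "Tavi or Eva is a knave" is False, as required.
Aldo (knight): "Tavi is a knave if and only if Aldo and Lena are the same type" — true. ✓
Tavi (knight): "Aldo is a knight or Eva is a knave" — true. ✓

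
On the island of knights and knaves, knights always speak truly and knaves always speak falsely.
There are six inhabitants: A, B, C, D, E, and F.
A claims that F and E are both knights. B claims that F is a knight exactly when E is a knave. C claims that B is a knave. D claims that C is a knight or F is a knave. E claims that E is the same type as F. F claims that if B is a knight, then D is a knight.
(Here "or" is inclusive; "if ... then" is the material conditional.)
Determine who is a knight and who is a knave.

A is a knight, so "F and E are both knights" must be true — and it is.
B is a knave; "F is a knight exactly when E is a knave" is False, as required.
C is a knight, so "B is a knave" must be true — and it is.
D is a knight; "C is a knight or F is a knave" is true, as required.
E (knight): "E is the same type as F" — true. ✓
F is a knight, and the claim "if B is a knight, then D is a knight" is indeed true.

A is a knight, B is a knave, C is a knight, D is a knight, E is a knight, and F is a knight.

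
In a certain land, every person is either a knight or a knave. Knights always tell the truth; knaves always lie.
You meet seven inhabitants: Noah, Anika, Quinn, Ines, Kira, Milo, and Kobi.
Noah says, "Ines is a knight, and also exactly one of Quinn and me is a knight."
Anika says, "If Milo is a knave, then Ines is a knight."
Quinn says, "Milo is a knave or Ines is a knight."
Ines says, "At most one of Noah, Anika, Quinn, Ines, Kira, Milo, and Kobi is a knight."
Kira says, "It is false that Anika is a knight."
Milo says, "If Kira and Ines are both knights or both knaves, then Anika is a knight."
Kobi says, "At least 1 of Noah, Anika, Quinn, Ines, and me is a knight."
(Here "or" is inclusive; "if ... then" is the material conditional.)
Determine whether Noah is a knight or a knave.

Noah is a knave.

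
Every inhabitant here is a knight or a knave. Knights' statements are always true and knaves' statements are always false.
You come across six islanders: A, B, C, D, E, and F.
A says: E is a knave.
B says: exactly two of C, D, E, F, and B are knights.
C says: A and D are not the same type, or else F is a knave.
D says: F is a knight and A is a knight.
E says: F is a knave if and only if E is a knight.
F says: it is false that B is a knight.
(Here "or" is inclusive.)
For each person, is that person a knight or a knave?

A is a knight, B is a knight, C is a knight, D is a knave, E is a knave, and F is a knave.

As a knight, A's statement "E is a knave" should be True; it is.
B (knight): "exactly two of C, D, E, F, and B are knights" — True. ✓
As a knight, C's statement "A and D are not the same type, or else F is a knave" should be True; it is.
Since D is a knave, "F is a knight and A is a knight" needs to be False, which holds.
Since E is a knave, "F is a knave if and only if E is a knight" needs to be False, which holds.
As a knave, F's statement "it is false that B is a knight" should be False; it is.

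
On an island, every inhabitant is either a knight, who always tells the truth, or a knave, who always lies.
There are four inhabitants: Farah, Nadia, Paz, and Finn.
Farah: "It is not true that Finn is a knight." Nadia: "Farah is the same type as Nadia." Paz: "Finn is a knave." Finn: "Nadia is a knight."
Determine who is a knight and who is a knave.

Knights: Farah and Paz. Knaves: Nadia and Finn.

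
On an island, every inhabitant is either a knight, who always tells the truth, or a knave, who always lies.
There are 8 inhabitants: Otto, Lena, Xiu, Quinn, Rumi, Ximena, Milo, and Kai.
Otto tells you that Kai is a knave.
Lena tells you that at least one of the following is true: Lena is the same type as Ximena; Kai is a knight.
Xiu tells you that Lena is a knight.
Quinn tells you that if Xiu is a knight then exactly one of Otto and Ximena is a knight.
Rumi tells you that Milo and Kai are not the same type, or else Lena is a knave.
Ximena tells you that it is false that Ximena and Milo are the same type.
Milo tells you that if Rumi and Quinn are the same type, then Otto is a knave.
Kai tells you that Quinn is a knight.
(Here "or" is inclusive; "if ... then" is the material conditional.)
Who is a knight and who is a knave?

Otto (knight): "Kai is a knave" — True. ✓
Lena is a knight; "at least one of the following is true: Lena is the same type as Ximena; Kai is a knight" is True, as required.
Xiu is a knight; "Lena is a knight" is True, as required.
As a knave, Quinn's statement "if Xiu is a knight then exactly one of Otto and Ximena is a knight" should be False; it is.
Rumi is a knave, and the claim "Milo and Kai are not the same type, or else Lena is a knave" is indeed False.
Ximena is a knight, so "it is false that Ximena and Milo are the same type" must be True — and it is.
Milo (knave): "if Rumi and Quinn are the same type, then Otto is a knave" — False. ✓
Since Kai is a knave, "Quinn is a knight" needs to be False, which holds.

Otto is a knight, Lena is a knight, Xiu is a knight, Quinn is a knave, Rumi is a knave, Ximena is a knight, Milo is a knave, and Kai is a knave.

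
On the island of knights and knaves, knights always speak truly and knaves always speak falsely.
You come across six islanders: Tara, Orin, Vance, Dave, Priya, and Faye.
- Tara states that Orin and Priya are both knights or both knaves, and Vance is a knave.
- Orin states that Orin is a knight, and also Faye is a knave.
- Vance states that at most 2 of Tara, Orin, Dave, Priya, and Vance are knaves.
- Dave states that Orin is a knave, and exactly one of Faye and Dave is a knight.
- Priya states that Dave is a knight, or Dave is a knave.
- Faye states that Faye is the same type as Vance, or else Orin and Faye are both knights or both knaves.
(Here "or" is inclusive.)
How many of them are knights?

3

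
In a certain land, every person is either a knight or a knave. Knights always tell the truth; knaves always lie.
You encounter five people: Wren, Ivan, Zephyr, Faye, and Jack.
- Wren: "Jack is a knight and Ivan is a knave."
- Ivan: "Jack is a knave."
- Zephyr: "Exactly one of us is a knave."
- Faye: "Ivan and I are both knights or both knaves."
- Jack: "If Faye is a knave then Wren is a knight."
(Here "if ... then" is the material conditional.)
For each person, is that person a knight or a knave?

Wren (knave): "Jack is a knight and Ivan is a knave" — false. ✓
Ivan is a knight; "Jack is a knave" is true, as required.
As a knave, Zephyr's statement "exactly one of us is a knave" should be false; it is.
Faye is a knave, so "Ivan and I are both knights or both knaves" must be false — and it is.
Jack is a knave; "if Faye is a knave then Wren is a knight" is false, as required.

Wren is a knave, Ivan is a knight, Zephyr is a knave, Faye is a knave, and Jack is a knave.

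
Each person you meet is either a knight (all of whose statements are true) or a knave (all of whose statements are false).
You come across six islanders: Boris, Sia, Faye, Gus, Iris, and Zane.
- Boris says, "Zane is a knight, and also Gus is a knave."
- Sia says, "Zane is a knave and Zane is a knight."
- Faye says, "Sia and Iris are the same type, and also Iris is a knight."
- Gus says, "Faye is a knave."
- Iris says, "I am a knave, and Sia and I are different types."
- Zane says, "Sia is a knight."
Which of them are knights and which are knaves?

Knights: Gus. Knaves: Boris, Sia, Faye, Iris, and Zane.

Since Boris is a knave, "Zane is a knight, and also Gus is a knave" needs to be false, which holds.
Sia (knave): "Zane is a knave and Zane is a knight" — false. ✓
Faye (knave): "Sia and Iris are the same type, and also Iris is a knight" — false. ✓
Gus is a knight, and the claim "Faye is a knave" is indeed true.
Since Iris is a knave, "I am a knave, and Sia and I are different types" needs to be false, which holds.
Zane is a knave, and the claim "Sia is a knight" is indeed false.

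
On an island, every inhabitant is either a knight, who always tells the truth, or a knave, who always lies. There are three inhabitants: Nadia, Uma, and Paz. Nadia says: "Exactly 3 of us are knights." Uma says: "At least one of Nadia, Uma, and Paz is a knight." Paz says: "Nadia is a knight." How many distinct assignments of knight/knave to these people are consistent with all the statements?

Consistent assignments:
  Nadia=knight, Uma=knight, Paz=knight
  Nadia=knave, Uma=knight, Paz=knave
  Nadia=knave, Uma=knave, Paz=knave

3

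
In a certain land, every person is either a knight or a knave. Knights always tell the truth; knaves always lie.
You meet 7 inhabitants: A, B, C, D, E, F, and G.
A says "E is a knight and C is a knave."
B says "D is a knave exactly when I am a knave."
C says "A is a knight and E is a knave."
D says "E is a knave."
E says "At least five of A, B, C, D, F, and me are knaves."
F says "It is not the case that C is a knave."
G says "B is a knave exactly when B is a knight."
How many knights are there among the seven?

The unique consistent assignment is A=knave, B=knight, C=knave, D=knight, E=knave, F=knave, G=knave.
That has 2 knights.

2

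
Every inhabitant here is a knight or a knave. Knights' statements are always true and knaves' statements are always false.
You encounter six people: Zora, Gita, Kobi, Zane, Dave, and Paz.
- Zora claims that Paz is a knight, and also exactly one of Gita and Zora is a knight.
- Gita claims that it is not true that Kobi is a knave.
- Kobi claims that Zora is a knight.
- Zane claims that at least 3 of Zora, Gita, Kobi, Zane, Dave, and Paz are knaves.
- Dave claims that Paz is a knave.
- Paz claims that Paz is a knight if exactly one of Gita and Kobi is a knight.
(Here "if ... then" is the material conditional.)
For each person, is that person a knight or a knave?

Knights: Zane and Paz. Knaves: Zora, Gita, Kobi, and Dave.

Zora is a knave, so "Paz is a knight, and also exactly one of Gita and Zora is a knight" must be false — and it is.
Gita is a knave, so "it is not true that Kobi is a knave" must be false — and it is.
Kobi is a knave, and the claim "Zora is a knight" is indeed false.
Zane is a knight, so "at least 3 of Zora, Gita, Kobi, Zane, Dave, and Paz are knaves" must be True — and it is.
Dave is a knave, so "Paz is a knave" must be false — and it is.
Paz is a knight, so "Paz is a knight if exactly one of Gita and Kobi is a knight" must be True — and it is.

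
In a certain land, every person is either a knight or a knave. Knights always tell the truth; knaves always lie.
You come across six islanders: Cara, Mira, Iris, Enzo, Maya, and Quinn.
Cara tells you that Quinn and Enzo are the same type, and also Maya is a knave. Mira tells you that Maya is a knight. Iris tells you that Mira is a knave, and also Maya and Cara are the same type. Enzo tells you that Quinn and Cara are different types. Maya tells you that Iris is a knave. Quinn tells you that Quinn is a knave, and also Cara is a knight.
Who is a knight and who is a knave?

Knights: Mira and Maya. Knaves: Cara, Iris, Enzo, and Quinn.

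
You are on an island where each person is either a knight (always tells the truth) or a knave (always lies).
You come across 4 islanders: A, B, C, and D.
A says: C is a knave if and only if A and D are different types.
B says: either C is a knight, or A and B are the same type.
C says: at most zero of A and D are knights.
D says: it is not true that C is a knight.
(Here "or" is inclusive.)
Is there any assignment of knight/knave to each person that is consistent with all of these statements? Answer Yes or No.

No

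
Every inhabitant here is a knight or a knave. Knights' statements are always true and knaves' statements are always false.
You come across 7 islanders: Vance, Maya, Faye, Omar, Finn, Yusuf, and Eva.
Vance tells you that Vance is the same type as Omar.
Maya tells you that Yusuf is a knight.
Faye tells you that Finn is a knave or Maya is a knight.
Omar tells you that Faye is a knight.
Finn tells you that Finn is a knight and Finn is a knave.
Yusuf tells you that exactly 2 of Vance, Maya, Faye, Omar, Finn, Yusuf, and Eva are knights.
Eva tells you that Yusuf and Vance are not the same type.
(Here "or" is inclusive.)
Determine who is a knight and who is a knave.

As a knight, Vance's statement "Vance is the same type as Omar" should be true; it is.
As a knave, Maya's statement "Yusuf is a knight" should be False; it is.
Faye is a knight; "Finn is a knave or Maya is a knight" is true, as required.
Since Omar is a knight, "Faye is a knight" needs to be true, which holds.
Finn is a knave, and the claim "Finn is a knight and Finn is a knave" is indeed False.
As a knave, Yusuf's statement "exactly 2 of Vance, Maya, Faye, Omar, Finn, Yusuf, and Eva are knights" should be False; it is.
Since Eva is a knight, "Yusuf and Vance are not the same type" needs to be true, which holds.

Knights: Vance, Faye, Omar, and Eva. Knaves: Maya, Finn, and Yusuf.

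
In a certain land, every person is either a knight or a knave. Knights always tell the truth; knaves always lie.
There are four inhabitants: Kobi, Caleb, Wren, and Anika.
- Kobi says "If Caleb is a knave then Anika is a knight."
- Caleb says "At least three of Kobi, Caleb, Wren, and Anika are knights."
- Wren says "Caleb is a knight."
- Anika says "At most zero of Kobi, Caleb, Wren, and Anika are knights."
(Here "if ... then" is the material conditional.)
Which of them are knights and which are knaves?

Kobi is a knight, Caleb is a knight, Wren is a knight, and Anika is a knave.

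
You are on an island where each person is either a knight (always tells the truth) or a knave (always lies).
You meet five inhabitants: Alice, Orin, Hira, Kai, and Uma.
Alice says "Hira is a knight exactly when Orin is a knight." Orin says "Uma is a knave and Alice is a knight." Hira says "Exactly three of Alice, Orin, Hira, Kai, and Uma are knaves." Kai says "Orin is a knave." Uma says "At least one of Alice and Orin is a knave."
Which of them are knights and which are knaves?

Alice is a knight, Orin is a knave, Hira is a knave, Kai is a knight, and Uma is a knight.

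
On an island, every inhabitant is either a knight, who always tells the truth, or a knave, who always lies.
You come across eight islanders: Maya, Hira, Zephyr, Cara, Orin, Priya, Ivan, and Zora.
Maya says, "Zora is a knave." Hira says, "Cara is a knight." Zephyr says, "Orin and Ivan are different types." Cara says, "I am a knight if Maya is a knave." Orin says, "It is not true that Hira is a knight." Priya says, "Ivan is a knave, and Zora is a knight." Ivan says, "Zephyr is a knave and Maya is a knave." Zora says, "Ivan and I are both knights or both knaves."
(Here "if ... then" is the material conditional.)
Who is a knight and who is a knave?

Maya is a knave, Hira is a knave, Zephyr is a knave, Cara is a knave, Orin is a knight, Priya is a knave, Ivan is a knight, and Zora is a knight.

Maya is a knave, so "Zora is a knave" must be false — and it is.
Hira is a knave, and the claim "Cara is a knight" is indeed false.
Zephyr (knave): "Orin and Ivan are different types" — false. ✓
Cara (knave): "I am a knight if Maya is a knave" — false. ✓
Orin is a knight, so "it is not true that Hira is a knight" must be True — and it is.
Priya is a knave, so "Ivan is a knave, and Zora is a knight" must be false — and it is.
Ivan is a knight; "Zephyr is a knave and Maya is a knave" is True, as required.
Zora is a knight, and the claim "Ivan and I are both knights or both knaves" is indeed True.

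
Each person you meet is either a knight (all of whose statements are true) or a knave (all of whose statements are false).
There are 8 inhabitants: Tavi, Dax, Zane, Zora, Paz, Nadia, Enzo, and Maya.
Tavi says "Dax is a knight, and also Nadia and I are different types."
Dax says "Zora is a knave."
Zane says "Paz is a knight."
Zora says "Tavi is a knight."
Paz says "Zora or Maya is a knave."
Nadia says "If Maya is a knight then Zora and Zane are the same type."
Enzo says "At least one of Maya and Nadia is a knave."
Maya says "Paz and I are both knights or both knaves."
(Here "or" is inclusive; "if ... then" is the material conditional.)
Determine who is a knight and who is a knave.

Tavi is a knave; "Dax is a knight, and also Nadia and I are different types" is False, as required.
Since Dax is a knight, "Zora is a knave" needs to be True, which holds.
Zane is a knight, and the claim "Paz is a knight" is indeed True.
Zora is a knave; "Tavi is a knight" is False, as required.
Paz is a knight, and the claim "Zora or Maya is a knave" is indeed True.
Nadia (knave): "if Maya is a knight then Zora and Zane are the same type" — False. ✓
Enzo is a knight, so "at least one of Maya and Nadia is a knave" must be True — and it is.
Maya is a knight, so "Paz and I are both knights or both knaves" must be True — and it is.

Tavi is a knave, Dax is a knight, Zane is a knight, Zora is a knave, Paz is a knight, Nadia is a knave, Enzo is a knight, and Maya is a knight.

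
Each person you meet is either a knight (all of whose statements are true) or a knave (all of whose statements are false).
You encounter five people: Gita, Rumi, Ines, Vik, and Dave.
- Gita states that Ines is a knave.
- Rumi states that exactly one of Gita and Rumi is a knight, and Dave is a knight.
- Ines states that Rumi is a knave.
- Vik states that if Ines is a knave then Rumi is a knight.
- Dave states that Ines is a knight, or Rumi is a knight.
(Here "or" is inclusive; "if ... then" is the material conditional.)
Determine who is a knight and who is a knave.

Suppose Gita is a knight. Then Gita's statement "Ines is a knave" would have to be true. Checking the 16 ways to assign the others, none is consistent with every speaker.
(For instance, with Rumi=knave, Ines=knight, Vik=knight, Dave=knight, Gita's claim "Ines is a knave" comes out false where it would need to be true.)
So Gita must be a knave, making "Ines is a knave" false. Taking Gita=knave, Rumi=knave, Ines=knight, Vik=knight, Dave=knight, each remaining statement checks out:
  Rumi (knave): "exactly one of Gita and Rumi is a knight, and Dave is a knight" — false. ✓
  Ines (knight): "Rumi is a knave" — true. ✓
  Vik (knight): "if Ines is a knave then Rumi is a knight" — true. ✓
  Dave (knight): "Ines is a knight, or Rumi is a knight" — true. ✓
This is the unique consistent assignment.

Gita is a knave, Rumi is a knave, Ines is a knight, Vik is a knight, and Dave is a knight.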